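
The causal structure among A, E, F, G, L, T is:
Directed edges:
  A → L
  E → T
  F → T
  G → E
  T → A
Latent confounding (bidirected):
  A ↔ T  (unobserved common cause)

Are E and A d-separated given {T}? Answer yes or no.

Bayes-Ball from E | {T} reaches {A,F,G,L}.
A ∈ reach(E|{T}) ⇒ E ⊥̸ A | {T}.

No — E and A are d-connected given {T}.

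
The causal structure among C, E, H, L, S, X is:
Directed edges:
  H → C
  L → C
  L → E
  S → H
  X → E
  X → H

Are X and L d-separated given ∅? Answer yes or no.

Bayes-Ball from X | ∅ reaches {C,E,H}.
L ∉ reach(X|∅) ⇒ X ⊥ L | ∅.

Yes — X ⊥ L | ∅.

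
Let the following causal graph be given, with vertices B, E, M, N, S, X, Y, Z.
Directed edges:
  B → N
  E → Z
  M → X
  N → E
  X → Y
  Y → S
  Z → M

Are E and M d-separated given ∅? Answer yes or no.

Bayes-Ball from E | ∅ reaches {B,M,N,S,X,Y,Z}.
M ∈ reach(E|∅) ⇒ E ⊥̸ M | ∅.

No — E and M are d-connected given ∅.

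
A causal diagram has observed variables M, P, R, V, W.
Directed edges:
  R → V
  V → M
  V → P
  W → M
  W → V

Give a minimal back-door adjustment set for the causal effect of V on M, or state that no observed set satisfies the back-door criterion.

V→M: minimal back-door set {W}.

desc(V)\{V}={M,P}; candidates ⊆ {R,W}.
size 0: {}; under {} V still reaches {M,R,W} ∋ M.
{W}: V⊥M given {W} in G with V→· removed — back-door holds.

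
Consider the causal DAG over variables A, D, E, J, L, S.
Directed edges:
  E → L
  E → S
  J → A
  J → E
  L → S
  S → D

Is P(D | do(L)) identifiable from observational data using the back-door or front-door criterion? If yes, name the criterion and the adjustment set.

P(D|do(L)): backdoor, adjust for {E}.

desc(L)\{L}={D,S}; candidates ⊆ {A,E,J}.
size 0: {}; under {} L still reaches {A,D,E,J,S} ∋ D.
{E}: L⊥D given {E} in G with L→· removed — back-door holds.
P(D|do(L)) = Σ_{E} P(D|L,E)·P(E).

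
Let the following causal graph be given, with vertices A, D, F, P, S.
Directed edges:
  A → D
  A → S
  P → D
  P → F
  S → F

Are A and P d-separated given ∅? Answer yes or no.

Bayes-Ball from A | ∅ reaches {D,F,S}.
P ∉ reach(A|∅) ⇒ A ⊥ P | ∅.

Yes — A ⊥ P | ∅.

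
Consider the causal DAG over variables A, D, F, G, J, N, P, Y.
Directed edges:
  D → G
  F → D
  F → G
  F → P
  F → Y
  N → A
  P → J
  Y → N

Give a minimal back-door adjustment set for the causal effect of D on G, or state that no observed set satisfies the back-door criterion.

D→G: minimal back-door set {F}.

desc(D)\{D}={G}; candidates ⊆ {A,F,J,N,P,Y}.
size 0: {}; under {} D still reaches {A,F,G,J,N,P,Y} ∋ G.
{F}: D⊥G given {F} in G with D→· removed — back-door holds.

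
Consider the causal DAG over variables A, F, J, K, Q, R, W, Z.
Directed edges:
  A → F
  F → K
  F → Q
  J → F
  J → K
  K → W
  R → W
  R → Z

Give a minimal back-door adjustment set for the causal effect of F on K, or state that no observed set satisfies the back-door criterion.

desc(F)\{F}={K,Q,W}; candidates ⊆ {A,J,R,Z}.
size 0: {}; under {} F still reaches {A,J,K,W} ∋ K.
{J}: F⊥K given {J} in G with F→· removed — back-door holds.

F→K: minimal back-door set {J}.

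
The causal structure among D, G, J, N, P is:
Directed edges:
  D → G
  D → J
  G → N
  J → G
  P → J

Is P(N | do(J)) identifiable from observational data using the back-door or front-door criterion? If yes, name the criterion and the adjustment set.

P(N|do(J)): backdoor, adjust for {D}.

desc(J)\{J}={G,N}; candidates ⊆ {D,P}.
size 0: {}; under {} J still reaches {D,G,N,P} ∋ N.
{D}: J⊥N given {D} in G with J→· removed — back-door holds.
P(N|do(J)) = Σ_{D} P(N|J,D)·P(D).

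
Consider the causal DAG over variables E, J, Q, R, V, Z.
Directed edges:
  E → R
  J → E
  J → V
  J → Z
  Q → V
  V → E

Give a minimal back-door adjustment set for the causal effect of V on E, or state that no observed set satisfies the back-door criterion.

desc(V)\{V}={E,R}; candidates ⊆ {J,Q,Z}.
size 0: {}; under {} V still reaches {E,J,Q,R,Z} ∋ E.
{J}: V⊥E given {J} in G with V→· removed — back-door holds.

V→E: minimal back-door set {J}.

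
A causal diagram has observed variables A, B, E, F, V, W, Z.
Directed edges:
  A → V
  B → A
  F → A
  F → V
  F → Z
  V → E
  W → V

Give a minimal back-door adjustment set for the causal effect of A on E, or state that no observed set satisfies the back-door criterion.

A→E: minimal back-door set {F}.

desc(A)\{A}={E,V}; candidates ⊆ {B,F,W,Z}.
size 0: {}; under {} A still reaches {B,E,F,V,Z} ∋ E.
{F}: A⊥E given {F} in G with A→· removed — back-door holds.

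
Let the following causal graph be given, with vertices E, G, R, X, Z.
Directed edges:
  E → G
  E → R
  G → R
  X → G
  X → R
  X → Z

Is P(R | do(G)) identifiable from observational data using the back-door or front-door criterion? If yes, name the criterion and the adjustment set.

desc(G)\{G}={R}; candidates ⊆ {E,X,Z}.
size 0: {}; under {} G still reaches {E,R,X,Z} ∋ R.
size 1: {E}, {X}, {Z}; under {E} G still reaches {R,X,Z} ∋ R.
{E,X}: G⊥R given {E,X} in G with G→· removed — back-door holds.
P(R|do(G)) = Σ_{E,X} P(R|G,E,X)·P(E,X).

P(R|do(G)): backdoor, adjust for {E, X}.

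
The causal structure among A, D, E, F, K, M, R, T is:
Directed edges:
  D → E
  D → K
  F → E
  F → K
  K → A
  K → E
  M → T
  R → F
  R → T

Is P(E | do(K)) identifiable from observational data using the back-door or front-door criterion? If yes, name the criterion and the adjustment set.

desc(K)\{K}={A,E}; candidates ⊆ {D,F,M,R,T}.
size 0: {}; under {} K still reaches {D,E,F,R,T} ∋ E.
size 1: {D}, {F}, {M} …(+2); under {D} K still reaches {E,F,R,T} ∋ E.
{D,F}: K⊥E given {D,F} in G with K→· removed — back-door holds.
P(E|do(K)) = Σ_{D,F} P(E|K,D,F)·P(D,F).

P(E|do(K)): backdoor, adjust for {D, F}.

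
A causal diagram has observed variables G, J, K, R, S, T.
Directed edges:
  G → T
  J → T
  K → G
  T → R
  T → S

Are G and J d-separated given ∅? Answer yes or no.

Bayes-Ball from G | ∅ reaches {K,R,S,T}.
J ∉ reach(G|∅) ⇒ G ⊥ J | ∅.

Yes — G ⊥ J | ∅.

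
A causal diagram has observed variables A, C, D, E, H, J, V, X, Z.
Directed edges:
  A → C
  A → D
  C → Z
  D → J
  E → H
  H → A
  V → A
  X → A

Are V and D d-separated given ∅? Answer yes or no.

Bayes-Ball from V | ∅ reaches {A,C,D,J,Z}.
D ∈ reach(V|∅) ⇒ V ⊥̸ D | ∅.

No — V and D are d-connected given ∅.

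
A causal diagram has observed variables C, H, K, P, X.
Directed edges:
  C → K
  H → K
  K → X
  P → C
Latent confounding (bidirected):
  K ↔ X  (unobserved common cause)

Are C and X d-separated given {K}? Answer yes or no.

No — C and X are d-connected given {K}.

Bayes-Ball from C | {K} reaches {H,P,X}.
X ∈ reach(C|{K}) ⇒ C ⊥̸ X | {K}.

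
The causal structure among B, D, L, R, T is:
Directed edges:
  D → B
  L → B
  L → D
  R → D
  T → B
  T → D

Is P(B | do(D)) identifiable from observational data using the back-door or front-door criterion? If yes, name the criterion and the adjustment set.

desc(D)\{D}={B}; candidates ⊆ {L,R,T}.
size 0: {}; under {} D still reaches {B,L,R,T} ∋ B.
size 1: {L}, {R}, {T}; under {L} D still reaches {B,R,T} ∋ B.
{L,T}: D⊥B given {L,T} in G with D→· removed — back-door holds.
P(B|do(D)) = Σ_{L,T} P(B|D,L,T)·P(L,T).

P(B|do(D)): backdoor, adjust for {L, T}.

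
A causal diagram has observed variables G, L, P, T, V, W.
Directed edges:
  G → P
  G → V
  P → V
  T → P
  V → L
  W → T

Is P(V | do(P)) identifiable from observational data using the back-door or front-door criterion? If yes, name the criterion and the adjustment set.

P(V|do(P)): backdoor, adjust for {G}.

desc(P)\{P}={L,V}; candidates ⊆ {G,T,W}.
size 0: {}; under {} P still reaches {G,L,T,V,W} ∋ V.
{G}: P⊥V given {G} in G with P→· removed — back-door holds.
P(V|do(P)) = Σ_{G} P(V|P,G)·P(G).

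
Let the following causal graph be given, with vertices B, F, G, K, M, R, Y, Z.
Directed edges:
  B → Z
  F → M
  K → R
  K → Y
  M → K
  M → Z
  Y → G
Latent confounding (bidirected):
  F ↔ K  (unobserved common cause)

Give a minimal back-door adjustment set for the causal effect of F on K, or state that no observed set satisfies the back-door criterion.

F→K: no observed back-door set.

desc(F)\{F}={G,K,M,R,Y,Z}; candidates ⊆ {B}.
F↔K: latent back-door arc(s) into F.
size 0: {}; under {} F still reaches {G,K,R,Y} ∋ K.
size 1: {B}; under {B} F still reaches {G,K,R,Y} ∋ K.
F↔K cannot be blocked by any observed set — no back-door set.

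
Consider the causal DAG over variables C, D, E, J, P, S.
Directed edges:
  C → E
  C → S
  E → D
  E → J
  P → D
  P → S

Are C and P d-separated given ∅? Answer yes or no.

Yes — C ⊥ P | ∅.

Bayes-Ball from C | ∅ reaches {D,E,J,S}.
P ∉ reach(C|∅) ⇒ C ⊥ P | ∅.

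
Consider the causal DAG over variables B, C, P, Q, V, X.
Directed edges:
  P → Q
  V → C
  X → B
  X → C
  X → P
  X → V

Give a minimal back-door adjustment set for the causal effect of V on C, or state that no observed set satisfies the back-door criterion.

desc(V)\{V}={C}; candidates ⊆ {B,P,Q,X}.
size 0: {}; under {} V still reaches {B,C,P,Q,X} ∋ C.
{X}: V⊥C given {X} in G with V→· removed — back-door holds.

V→C: minimal back-door set {X}.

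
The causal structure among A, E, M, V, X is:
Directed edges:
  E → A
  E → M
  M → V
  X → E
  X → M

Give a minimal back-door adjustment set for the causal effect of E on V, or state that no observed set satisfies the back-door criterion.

E→V: minimal back-door set {X}.

desc(E)\{E}={A,M,V}; candidates ⊆ {X}.
size 0: {}; under {} E still reaches {M,V,X} ∋ V.
{X}: E⊥V given {X} in G with E→· removed — back-door holds.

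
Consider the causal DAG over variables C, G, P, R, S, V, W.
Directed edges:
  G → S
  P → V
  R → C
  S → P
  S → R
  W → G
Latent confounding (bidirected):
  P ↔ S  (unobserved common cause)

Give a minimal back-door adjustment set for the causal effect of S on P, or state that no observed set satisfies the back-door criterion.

desc(S)\{S}={C,P,R,V}; candidates ⊆ {G,W}.
S↔P: latent back-door arc(s) into S.
size 0: {}; under {} S still reaches {G,P,V,W} ∋ P.
size 1: {G}, {W}; under {G} S still reaches {P,V} ∋ P.
size 2: {G,W}; under {G,W} S still reaches {P,V} ∋ P.
S↔P cannot be blocked by any observed set — no back-door set.

S→P: no observed back-door set.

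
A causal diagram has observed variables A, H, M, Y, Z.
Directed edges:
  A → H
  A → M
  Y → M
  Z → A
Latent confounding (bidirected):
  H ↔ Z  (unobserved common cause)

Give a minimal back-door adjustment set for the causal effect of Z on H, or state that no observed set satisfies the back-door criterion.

Z→H: no observed back-door set.

desc(Z)\{Z}={A,H,M}; candidates ⊆ {Y}.
Z↔H: latent back-door arc(s) into Z.
size 0: {}; under {} Z still reaches {H} ∋ H.
size 1: {Y}; under {Y} Z still reaches {H} ∋ H.
Z↔H cannot be blocked by any observed set — no back-door set.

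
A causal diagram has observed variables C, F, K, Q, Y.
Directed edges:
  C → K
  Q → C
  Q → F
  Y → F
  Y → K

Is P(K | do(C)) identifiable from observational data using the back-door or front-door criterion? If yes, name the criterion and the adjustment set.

desc(C)\{C}={K}; candidates ⊆ {F,Q,Y}.
∅: C⊥K given ∅ in G with C→· removed — back-door holds.
P(K|do(C)) = P(K|C) — no adjustment needed.

P(K|do(C)): backdoor, adjust for ∅.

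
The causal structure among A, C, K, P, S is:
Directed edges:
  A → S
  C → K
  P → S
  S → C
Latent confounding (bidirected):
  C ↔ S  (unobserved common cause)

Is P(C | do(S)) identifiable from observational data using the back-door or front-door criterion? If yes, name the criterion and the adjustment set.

desc(S)\{S}={C,K}; candidates ⊆ {A,P}.
S↔C: latent back-door arc(s) into S.
size 0: {}; under {} S still reaches {A,C,K,P} ∋ C.
size 1: {A}, {P}; under {A} S still reaches {C,K,P} ∋ C.
size 2: {A,P}; under {A,P} S still reaches {C,K} ∋ C.
S↔C cannot be blocked by any observed set — no back-door set.
No mediator lies on a directed S→…→C path.
Neither criterion identifies P(C|do(S)) in this graph.

P(C|do(S)): not identifiable (no BD/FD set).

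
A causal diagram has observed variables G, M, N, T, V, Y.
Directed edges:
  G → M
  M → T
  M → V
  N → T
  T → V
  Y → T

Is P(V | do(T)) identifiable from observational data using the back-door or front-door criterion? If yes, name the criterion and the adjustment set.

desc(T)\{T}={V}; candidates ⊆ {G,M,N,Y}.
size 0: {}; under {} T still reaches {G,M,N,V,Y} ∋ V.
{M}: T⊥V given {M} in G with T→· removed — back-door holds.
P(V|do(T)) = Σ_{M} P(V|T,M)·P(M).

P(V|do(T)): backdoor, adjust for {M}.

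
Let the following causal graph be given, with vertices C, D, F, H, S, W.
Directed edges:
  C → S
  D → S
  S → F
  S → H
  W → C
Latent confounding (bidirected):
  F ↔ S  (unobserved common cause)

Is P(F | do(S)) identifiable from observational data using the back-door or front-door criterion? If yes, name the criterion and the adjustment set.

P(F|do(S)): not identifiable (no BD/FD set).

desc(S)\{S}={F,H}; candidates ⊆ {C,D,W}.
S↔F: latent back-door arc(s) into S.
size 0: {}; under {} S still reaches {C,D,F,W} ∋ F.
size 1: {C}, {D}, {W}; under {C} S still reaches {D,F} ∋ F.
size 2: {C,D}, {C,W}, {D,W}; under {C,D} S still reaches {F} ∋ F.
S↔F cannot be blocked by any observed set — no back-door set.
No mediator lies on a directed S→…→F path.
Neither criterion identifies P(F|do(S)) in this graph.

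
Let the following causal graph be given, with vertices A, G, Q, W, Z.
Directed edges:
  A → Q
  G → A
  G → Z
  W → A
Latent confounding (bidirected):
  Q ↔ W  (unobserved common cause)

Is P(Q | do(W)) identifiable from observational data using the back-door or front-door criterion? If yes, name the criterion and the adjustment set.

P(Q|do(W)): frontdoor, adjust for {A}.

desc(W)\{W}={A,Q}; candidates ⊆ {G,Z}.
W↔Q: latent back-door arc(s) into W.
size 0: {}; under {} W still reaches {Q} ∋ Q.
size 1: {G}, {Z}; under {G} W still reaches {Q} ∋ Q.
size 2: {G,Z}; under {G,Z} W still reaches {Q} ∋ Q.
W↔Q cannot be blocked by any observed set — no back-door set.
{A}: (i) intercepts every directed W→Q path; (ii) no back-door W→{A}; (iii) {W} blocks every back-door {A}→Q. Front-door holds.
P(Q|do(W)) = Σ_{A} P(A|W) Σ_{W'} P(Q|A,W')P(W').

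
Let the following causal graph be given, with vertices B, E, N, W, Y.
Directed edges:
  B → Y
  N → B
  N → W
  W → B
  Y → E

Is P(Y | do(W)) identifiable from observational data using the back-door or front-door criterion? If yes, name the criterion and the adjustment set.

desc(W)\{W}={B,E,Y}; candidates ⊆ {N}.
size 0: {}; under {} W still reaches {B,E,N,Y} ∋ Y.
{N}: W⊥Y given {N} in G with W→· removed — back-door holds.
P(Y|do(W)) = Σ_{N} P(Y|W,N)·P(N).

P(Y|do(W)): backdoor, adjust for {N}.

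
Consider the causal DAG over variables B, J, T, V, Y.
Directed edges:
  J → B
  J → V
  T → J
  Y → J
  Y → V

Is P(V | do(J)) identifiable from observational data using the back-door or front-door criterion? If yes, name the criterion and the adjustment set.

P(V|do(J)): backdoor, adjust for {Y}.

desc(J)\{J}={B,V}; candidates ⊆ {T,Y}.
size 0: {}; under {} J still reaches {T,V,Y} ∋ V.
{Y}: J⊥V given {Y} in G with J→· removed — back-door holds.
P(V|do(J)) = Σ_{Y} P(V|J,Y)·P(Y).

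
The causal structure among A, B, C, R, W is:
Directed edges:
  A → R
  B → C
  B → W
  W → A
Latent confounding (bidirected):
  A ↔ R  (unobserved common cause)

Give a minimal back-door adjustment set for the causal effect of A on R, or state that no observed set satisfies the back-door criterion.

A→R: no observed back-door set.

desc(A)\{A}={R}; candidates ⊆ {B,C,W}.
A↔R: latent back-door arc(s) into A.
size 0: {}; under {} A still reaches {B,C,R,W} ∋ R.
size 1: {B}, {C}, {W}; under {B} A still reaches {R,W} ∋ R.
size 2: {B,C}, {B,W}, {C,W}; under {B,C} A still reaches {R,W} ∋ R.
A↔R cannot be blocked by any observed set — no back-door set.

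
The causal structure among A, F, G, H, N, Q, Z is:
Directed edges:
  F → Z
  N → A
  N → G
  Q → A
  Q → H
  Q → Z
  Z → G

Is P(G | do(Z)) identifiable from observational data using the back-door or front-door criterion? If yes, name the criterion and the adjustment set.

P(G|do(Z)): backdoor, adjust for ∅.

desc(Z)\{Z}={G}; candidates ⊆ {A,F,H,N,Q}.
∅: Z⊥G given ∅ in G with Z→· removed — back-door holds.
P(G|do(Z)) = P(G|Z) — no adjustment needed.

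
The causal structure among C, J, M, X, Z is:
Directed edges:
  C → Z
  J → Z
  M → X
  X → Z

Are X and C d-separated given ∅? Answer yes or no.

Bayes-Ball from X | ∅ reaches {M,Z}.
C ∉ reach(X|∅) ⇒ X ⊥ C | ∅.

Yes — X ⊥ C | ∅.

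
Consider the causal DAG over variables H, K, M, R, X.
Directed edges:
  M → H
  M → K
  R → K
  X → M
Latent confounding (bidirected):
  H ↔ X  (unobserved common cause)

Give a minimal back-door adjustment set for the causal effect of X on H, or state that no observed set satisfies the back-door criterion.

desc(X)\{X}={H,K,M}; candidates ⊆ {R}.
X↔H: latent back-door arc(s) into X.
size 0: {}; under {} X still reaches {H} ∋ H.
size 1: {R}; under {R} X still reaches {H} ∋ H.
X↔H cannot be blocked by any observed set — no back-door set.

X→H: no observed back-door set.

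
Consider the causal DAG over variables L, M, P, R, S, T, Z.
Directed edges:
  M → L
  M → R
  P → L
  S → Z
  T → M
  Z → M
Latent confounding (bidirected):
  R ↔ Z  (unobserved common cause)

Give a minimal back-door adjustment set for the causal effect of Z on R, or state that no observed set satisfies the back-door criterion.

desc(Z)\{Z}={L,M,R}; candidates ⊆ {P,S,T}.
Z↔R: latent back-door arc(s) into Z.
size 0: {}; under {} Z still reaches {R,S} ∋ R.
size 1: {P}, {S}, {T}; under {P} Z still reaches {R,S} ∋ R.
size 2: {P,S}, {P,T}, {S,T}; under {P,S} Z still reaches {R} ∋ R.
Z↔R cannot be blocked by any observed set — no back-door set.

Z→R: no observed back-door set.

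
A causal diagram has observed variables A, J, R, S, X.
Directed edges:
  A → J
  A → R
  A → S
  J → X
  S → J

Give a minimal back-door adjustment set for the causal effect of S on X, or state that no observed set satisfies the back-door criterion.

S→X: minimal back-door set {A}.

desc(S)\{S}={J,X}; candidates ⊆ {A,R}.
size 0: {}; under {} S still reaches {A,J,R,X} ∋ X.
{A}: S⊥X given {A} in G with S→· removed — back-door holds.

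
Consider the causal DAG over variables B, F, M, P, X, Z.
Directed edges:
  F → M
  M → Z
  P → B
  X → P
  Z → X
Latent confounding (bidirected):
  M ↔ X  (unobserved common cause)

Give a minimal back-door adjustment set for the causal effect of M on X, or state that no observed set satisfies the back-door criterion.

desc(M)\{M}={B,P,X,Z}; candidates ⊆ {F}.
M↔X: latent back-door arc(s) into M.
size 0: {}; under {} M still reaches {B,F,P,X} ∋ X.
size 1: {F}; under {F} M still reaches {B,P,X} ∋ X.
M↔X cannot be blocked by any observed set — no back-door set.

M→X: no observed back-door set.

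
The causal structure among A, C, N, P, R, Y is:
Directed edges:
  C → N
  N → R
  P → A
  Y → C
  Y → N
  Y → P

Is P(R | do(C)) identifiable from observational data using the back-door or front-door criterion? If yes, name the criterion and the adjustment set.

desc(C)\{C}={N,R}; candidates ⊆ {A,P,Y}.
size 0: {}; under {} C still reaches {A,N,P,R,Y} ∋ R.
{Y}: C⊥R given {Y} in G with C→· removed — back-door holds.
P(R|do(C)) = Σ_{Y} P(R|C,Y)·P(Y).

P(R|do(C)): backdoor, adjust for {Y}.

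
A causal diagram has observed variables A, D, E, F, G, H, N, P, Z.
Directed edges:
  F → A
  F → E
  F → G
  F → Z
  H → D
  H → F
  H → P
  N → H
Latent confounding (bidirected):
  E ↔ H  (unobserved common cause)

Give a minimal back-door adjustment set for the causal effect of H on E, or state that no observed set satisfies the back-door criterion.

H→E: no observed back-door set.

desc(H)\{H}={A,D,E,F,G,P,Z}; candidates ⊆ {N}.
H↔E: latent back-door arc(s) into H.
size 0: {}; under {} H still reaches {E,N} ∋ E.
size 1: {N}; under {N} H still reaches {E} ∋ E.
H↔E cannot be blocked by any observed set — no back-door set.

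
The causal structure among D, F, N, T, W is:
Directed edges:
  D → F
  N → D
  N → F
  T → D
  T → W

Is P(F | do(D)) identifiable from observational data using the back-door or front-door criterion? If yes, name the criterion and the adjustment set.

P(F|do(D)): backdoor, adjust for {N}.

desc(D)\{D}={F}; candidates ⊆ {N,T,W}.
size 0: {}; under {} D still reaches {F,N,T,W} ∋ F.
{N}: D⊥F given {N} in G with D→· removed — back-door holds.
P(F|do(D)) = Σ_{N} P(F|D,N)·P(N).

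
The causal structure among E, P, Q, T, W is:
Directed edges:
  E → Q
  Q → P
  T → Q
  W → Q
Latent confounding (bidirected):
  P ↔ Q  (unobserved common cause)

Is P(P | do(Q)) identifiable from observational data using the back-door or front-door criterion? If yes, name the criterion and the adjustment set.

P(P|do(Q)): not identifiable (no BD/FD set).

desc(Q)\{Q}={P}; candidates ⊆ {E,T,W}.
Q↔P: latent back-door arc(s) into Q.
size 0: {}; under {} Q still reaches {E,P,T,W} ∋ P.
size 1: {E}, {T}, {W}; under {E} Q still reaches {P,T,W} ∋ P.
size 2: {E,T}, {E,W}, {T,W}; under {E,T} Q still reaches {P,W} ∋ P.
Q↔P cannot be blocked by any observed set — no back-door set.
No mediator lies on a directed Q→…→P path.
Neither criterion identifies P(P|do(Q)) in this graph.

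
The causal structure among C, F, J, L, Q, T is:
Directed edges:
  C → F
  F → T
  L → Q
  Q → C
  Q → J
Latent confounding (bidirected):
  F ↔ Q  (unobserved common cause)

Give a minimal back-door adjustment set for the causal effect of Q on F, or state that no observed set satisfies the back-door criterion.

Q→F: no observed back-door set.

desc(Q)\{Q}={C,F,J,T}; candidates ⊆ {L}.
Q↔F: latent back-door arc(s) into Q.
size 0: {}; under {} Q still reaches {F,L,T} ∋ F.
size 1: {L}; under {L} Q still reaches {F,T} ∋ F.
Q↔F cannot be blocked by any observed set — no back-door set.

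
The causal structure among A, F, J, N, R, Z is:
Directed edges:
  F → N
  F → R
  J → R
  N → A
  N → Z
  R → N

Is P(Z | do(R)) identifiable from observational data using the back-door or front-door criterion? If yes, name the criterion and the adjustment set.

P(Z|do(R)): backdoor, adjust for {F}.

desc(R)\{R}={A,N,Z}; candidates ⊆ {F,J}.
size 0: {}; under {} R still reaches {A,F,J,N,Z} ∋ Z.
{F}: R⊥Z given {F} in G with R→· removed — back-door holds.
P(Z|do(R)) = Σ_{F} P(Z|R,F)·P(F).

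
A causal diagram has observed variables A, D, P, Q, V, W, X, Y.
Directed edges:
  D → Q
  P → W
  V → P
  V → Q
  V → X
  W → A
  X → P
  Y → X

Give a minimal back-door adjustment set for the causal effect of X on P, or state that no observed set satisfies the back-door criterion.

X→P: minimal back-door set {V}.

desc(X)\{X}={A,P,W}; candidates ⊆ {D,Q,V,Y}.
size 0: {}; under {} X still reaches {A,P,Q,V,W,Y} ∋ P.
{V}: X⊥P given {V} in G with X→· removed — back-door holds.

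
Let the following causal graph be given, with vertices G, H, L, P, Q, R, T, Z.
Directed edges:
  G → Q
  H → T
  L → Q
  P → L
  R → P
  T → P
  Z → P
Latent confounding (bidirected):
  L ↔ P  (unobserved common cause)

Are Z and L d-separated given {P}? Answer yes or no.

No — Z and L are d-connected given {P}.

Bayes-Ball from Z | {P} reaches {H,L,Q,R,T}.
L ∈ reach(Z|{P}) ⇒ Z ⊥̸ L | {P}.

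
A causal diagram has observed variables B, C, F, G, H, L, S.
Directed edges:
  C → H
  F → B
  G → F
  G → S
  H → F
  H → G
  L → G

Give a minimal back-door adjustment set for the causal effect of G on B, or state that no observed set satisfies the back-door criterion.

G→B: minimal back-door set {H}.

desc(G)\{G}={B,F,S}; candidates ⊆ {C,H,L}.
size 0: {}; under {} G still reaches {B,C,F,H,L} ∋ B.
{H}: G⊥B given {H} in G with G→· removed — back-door holds.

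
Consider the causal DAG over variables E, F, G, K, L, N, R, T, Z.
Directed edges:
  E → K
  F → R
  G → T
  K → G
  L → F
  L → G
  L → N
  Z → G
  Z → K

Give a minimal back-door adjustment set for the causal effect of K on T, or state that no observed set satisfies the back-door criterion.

desc(K)\{K}={G,T}; candidates ⊆ {E,F,L,N,R,Z}.
size 0: {}; under {} K still reaches {E,G,T,Z} ∋ T.
{Z}: K⊥T given {Z} in G with K→· removed — back-door holds.

K→T: minimal back-door set {Z}.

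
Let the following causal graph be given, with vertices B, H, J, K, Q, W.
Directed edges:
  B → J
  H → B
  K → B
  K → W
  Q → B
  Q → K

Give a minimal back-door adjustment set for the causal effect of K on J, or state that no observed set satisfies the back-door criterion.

K→J: minimal back-door set {Q}.

desc(K)\{K}={B,J,W}; candidates ⊆ {H,Q}.
size 0: {}; under {} K still reaches {B,J,Q} ∋ J.
{Q}: K⊥J given {Q} in G with K→· removed — back-door holds.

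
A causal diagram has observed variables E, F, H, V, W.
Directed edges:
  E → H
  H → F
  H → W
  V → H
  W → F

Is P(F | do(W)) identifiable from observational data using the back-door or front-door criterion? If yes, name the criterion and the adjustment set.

P(F|do(W)): backdoor, adjust for {H}.

desc(W)\{W}={F}; candidates ⊆ {E,H,V}.
size 0: {}; under {} W still reaches {E,F,H,V} ∋ F.
{H}: W⊥F given {H} in G with W→· removed — back-door holds.
P(F|do(W)) = Σ_{H} P(F|W,H)·P(H).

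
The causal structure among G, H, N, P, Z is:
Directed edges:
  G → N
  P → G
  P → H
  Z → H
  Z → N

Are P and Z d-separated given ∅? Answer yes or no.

Yes — P ⊥ Z | ∅.

Bayes-Ball from P | ∅ reaches {G,H,N}.
Z ∉ reach(P|∅) ⇒ P ⊥ Z | ∅.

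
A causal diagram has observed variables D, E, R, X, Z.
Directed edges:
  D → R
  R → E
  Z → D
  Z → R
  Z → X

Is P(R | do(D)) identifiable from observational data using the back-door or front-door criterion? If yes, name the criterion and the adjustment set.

P(R|do(D)): backdoor, adjust for {Z}.

desc(D)\{D}={E,R}; candidates ⊆ {X,Z}.
size 0: {}; under {} D still reaches {E,R,X,Z} ∋ R.
{Z}: D⊥R given {Z} in G with D→· removed — back-door holds.
P(R|do(D)) = Σ_{Z} P(R|D,Z)·P(Z).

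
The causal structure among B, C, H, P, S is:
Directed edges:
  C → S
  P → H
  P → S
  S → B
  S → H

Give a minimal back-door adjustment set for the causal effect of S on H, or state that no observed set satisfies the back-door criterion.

S→H: minimal back-door set {P}.

desc(S)\{S}={B,H}; candidates ⊆ {C,P}.
size 0: {}; under {} S still reaches {C,H,P} ∋ H.
{P}: S⊥H given {P} in G with S→· removed — back-door holds.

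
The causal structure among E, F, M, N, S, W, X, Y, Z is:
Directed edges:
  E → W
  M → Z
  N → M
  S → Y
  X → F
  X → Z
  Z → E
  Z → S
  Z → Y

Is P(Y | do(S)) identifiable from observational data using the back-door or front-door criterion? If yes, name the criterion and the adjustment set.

P(Y|do(S)): backdoor, adjust for {Z}.

desc(S)\{S}={Y}; candidates ⊆ {E,F,M,N,W,X,Z}.
size 0: {}; under {} S still reaches {E,F,M,N,W,X,Y,Z} ∋ Y.
{Z}: S⊥Y given {Z} in G with S→· removed — back-door holds.
P(Y|do(S)) = Σ_{Z} P(Y|S,Z)·P(Z).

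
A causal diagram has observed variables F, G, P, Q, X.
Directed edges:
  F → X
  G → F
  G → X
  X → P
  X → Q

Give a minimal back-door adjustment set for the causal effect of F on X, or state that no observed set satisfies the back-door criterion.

desc(F)\{F}={P,Q,X}; candidates ⊆ {G}.
size 0: {}; under {} F still reaches {G,P,Q,X} ∋ X.
{G}: F⊥X given {G} in G with F→· removed — back-door holds.

F→X: minimal back-door set {G}.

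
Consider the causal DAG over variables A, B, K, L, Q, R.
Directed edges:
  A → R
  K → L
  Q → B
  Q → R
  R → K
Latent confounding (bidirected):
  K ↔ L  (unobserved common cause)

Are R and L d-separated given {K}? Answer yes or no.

Bayes-Ball from R | {K} reaches {A,B,L,Q}.
L ∈ reach(R|{K}) ⇒ R ⊥̸ L | {K}.

No — R and L are d-connected given {K}.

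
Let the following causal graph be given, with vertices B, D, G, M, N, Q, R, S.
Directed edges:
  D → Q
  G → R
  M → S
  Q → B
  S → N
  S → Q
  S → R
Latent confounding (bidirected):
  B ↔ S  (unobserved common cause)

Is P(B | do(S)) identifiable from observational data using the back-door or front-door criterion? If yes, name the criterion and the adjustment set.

P(B|do(S)): frontdoor, adjust for {Q}.

desc(S)\{S}={B,N,Q,R}; candidates ⊆ {D,G,M}.
S↔B: latent back-door arc(s) into S.
size 0: {}; under {} S still reaches {B,M} ∋ B.
size 1: {D}, {G}, {M}; under {D} S still reaches {B,M} ∋ B.
size 2: {D,G}, {D,M}, {G,M}; under {D,G} S still reaches {B,M} ∋ B.
S↔B cannot be blocked by any observed set — no back-door set.
{Q}: (i) intercepts every directed S→B path; (ii) no back-door S→{Q}; (iii) {S} blocks every back-door {Q}→B. Front-door holds.
P(B|do(S)) = Σ_{Q} P(Q|S) Σ_{S'} P(B|Q,S')P(S').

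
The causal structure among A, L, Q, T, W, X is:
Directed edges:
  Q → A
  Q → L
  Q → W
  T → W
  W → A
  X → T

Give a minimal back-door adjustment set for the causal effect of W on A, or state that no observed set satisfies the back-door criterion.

desc(W)\{W}={A}; candidates ⊆ {L,Q,T,X}.
size 0: {}; under {} W still reaches {A,L,Q,T,X} ∋ A.
{Q}: W⊥A given {Q} in G with W→· removed — back-door holds.

W→A: minimal back-door set {Q}.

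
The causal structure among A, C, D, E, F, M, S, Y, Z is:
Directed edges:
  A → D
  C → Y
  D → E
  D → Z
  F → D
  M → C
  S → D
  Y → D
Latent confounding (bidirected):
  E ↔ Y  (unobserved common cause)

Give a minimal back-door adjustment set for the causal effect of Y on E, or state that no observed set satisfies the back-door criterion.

desc(Y)\{Y}={D,E,Z}; candidates ⊆ {A,C,F,M,S}.
Y↔E: latent back-door arc(s) into Y.
size 0: {}; under {} Y still reaches {C,E,M} ∋ E.
size 1: {A}, {C}, {F} …(+2); under {A} Y still reaches {C,E,M} ∋ E.
size 2: {A,C}, {A,F}, {A,M} …(+7); under {A,C} Y still reaches {E} ∋ E.
Y↔E cannot be blocked by any observed set — no back-door set.

Y→E: no observed back-door set.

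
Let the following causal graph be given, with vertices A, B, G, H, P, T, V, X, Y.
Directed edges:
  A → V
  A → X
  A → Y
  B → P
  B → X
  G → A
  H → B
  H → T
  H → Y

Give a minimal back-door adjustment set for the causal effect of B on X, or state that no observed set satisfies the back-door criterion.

desc(B)\{B}={P,X}; candidates ⊆ {A,G,H,T,V,Y}.
∅: B⊥X given ∅ in G with B→· removed — back-door holds.

B→X: minimal back-door set ∅.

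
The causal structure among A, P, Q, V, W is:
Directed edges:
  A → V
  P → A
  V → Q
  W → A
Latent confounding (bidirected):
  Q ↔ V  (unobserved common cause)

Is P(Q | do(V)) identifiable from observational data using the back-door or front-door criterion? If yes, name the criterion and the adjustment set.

desc(V)\{V}={Q}; candidates ⊆ {A,P,W}.
V↔Q: latent back-door arc(s) into V.
size 0: {}; under {} V still reaches {A,P,Q,W} ∋ Q.
size 1: {A}, {P}, {W}; under {A} V still reaches {Q} ∋ Q.
size 2: {A,P}, {A,W}, {P,W}; under {A,P} V still reaches {Q} ∋ Q.
V↔Q cannot be blocked by any observed set — no back-door set.
No mediator lies on a directed V→…→Q path.
Neither criterion identifies P(Q|do(V)) in this graph.

P(Q|do(V)): not identifiable (no BD/FD set).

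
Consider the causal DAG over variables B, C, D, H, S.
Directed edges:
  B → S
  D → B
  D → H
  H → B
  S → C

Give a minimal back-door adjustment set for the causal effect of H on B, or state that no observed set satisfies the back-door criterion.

desc(H)\{H}={B,C,S}; candidates ⊆ {D}.
size 0: {}; under {} H still reaches {B,C,D,S} ∋ B.
{D}: H⊥B given {D} in G with H→· removed — back-door holds.

H→B: minimal back-door set {D}.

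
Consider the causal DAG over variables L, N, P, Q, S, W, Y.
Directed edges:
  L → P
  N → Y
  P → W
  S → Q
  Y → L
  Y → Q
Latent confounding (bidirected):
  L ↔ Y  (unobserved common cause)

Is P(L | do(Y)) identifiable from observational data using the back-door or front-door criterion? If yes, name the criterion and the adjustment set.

desc(Y)\{Y}={L,P,Q,W}; candidates ⊆ {N,S}.
Y↔L: latent back-door arc(s) into Y.
size 0: {}; under {} Y still reaches {L,N,P,W} ∋ L.
size 1: {N}, {S}; under {N} Y still reaches {L,P,W} ∋ L.
size 2: {N,S}; under {N,S} Y still reaches {L,P,W} ∋ L.
Y↔L cannot be blocked by any observed set — no back-door set.
No mediator lies on a directed Y→…→L path.
Neither criterion identifies P(L|do(Y)) in this graph.

P(L|do(Y)): not identifiable (no BD/FD set).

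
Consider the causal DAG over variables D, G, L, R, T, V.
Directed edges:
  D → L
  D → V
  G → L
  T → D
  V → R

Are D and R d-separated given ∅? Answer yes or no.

No — D and R are d-connected given ∅.

Bayes-Ball from D | ∅ reaches {L,R,T,V}.
R ∈ reach(D|∅) ⇒ D ⊥̸ R | ∅.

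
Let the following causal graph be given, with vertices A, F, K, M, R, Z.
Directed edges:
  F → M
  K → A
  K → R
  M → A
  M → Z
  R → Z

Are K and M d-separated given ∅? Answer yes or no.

Yes — K ⊥ M | ∅.

Bayes-Ball from K | ∅ reaches {A,R,Z}.
M ∉ reach(K|∅) ⇒ K ⊥ M | ∅.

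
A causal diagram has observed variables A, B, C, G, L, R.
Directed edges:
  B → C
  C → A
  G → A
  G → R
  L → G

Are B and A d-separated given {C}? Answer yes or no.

Bayes-Ball from B | {C} reaches ∅.
A ∉ reach(B|{C}) ⇒ B ⊥ A | {C}.

Yes — B ⊥ A | {C}.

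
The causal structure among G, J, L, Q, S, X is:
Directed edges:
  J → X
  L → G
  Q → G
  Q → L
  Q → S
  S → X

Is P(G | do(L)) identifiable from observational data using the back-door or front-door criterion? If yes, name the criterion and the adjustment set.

P(G|do(L)): backdoor, adjust for {Q}.

desc(L)\{L}={G}; candidates ⊆ {J,Q,S,X}.
size 0: {}; under {} L still reaches {G,Q,S,X} ∋ G.
{Q}: L⊥G given {Q} in G with L→· removed — back-door holds.
P(G|do(L)) = Σ_{Q} P(G|L,Q)·P(Q).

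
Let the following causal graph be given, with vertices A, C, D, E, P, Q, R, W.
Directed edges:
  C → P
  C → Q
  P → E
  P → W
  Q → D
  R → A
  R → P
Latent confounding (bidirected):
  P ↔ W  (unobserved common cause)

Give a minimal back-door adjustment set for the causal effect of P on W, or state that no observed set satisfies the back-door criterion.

P→W: no observed back-door set.

desc(P)\{P}={E,W}; candidates ⊆ {A,C,D,Q,R}.
P↔W: latent back-door arc(s) into P.
size 0: {}; under {} P still reaches {A,C,D,Q,R,W} ∋ W.
size 1: {A}, {C}, {D} …(+2); under {A} P still reaches {C,D,Q,R,W} ∋ W.
size 2: {A,C}, {A,D}, {A,Q} …(+7); under {A,C} P still reaches {R,W} ∋ W.
P↔W cannot be blocked by any observed set — no back-door set.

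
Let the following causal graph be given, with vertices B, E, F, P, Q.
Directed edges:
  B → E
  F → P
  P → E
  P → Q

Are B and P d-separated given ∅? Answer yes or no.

Bayes-Ball from B | ∅ reaches {E}.
P ∉ reach(B|∅) ⇒ B ⊥ P | ∅.

Yes — B ⊥ P | ∅.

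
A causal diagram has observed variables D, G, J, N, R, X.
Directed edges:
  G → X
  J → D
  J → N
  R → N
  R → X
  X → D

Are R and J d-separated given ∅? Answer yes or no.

Yes — R ⊥ J | ∅.

Bayes-Ball from R | ∅ reaches {D,N,X}.
J ∉ reach(R|∅) ⇒ R ⊥ J | ∅.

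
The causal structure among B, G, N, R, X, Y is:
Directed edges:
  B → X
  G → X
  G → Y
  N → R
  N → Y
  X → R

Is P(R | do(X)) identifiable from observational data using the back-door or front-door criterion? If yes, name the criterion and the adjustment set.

P(R|do(X)): backdoor, adjust for ∅.

desc(X)\{X}={R}; candidates ⊆ {B,G,N,Y}.
∅: X⊥R given ∅ in G with X→· removed — back-door holds.
P(R|do(X)) = P(R|X) — no adjustment needed.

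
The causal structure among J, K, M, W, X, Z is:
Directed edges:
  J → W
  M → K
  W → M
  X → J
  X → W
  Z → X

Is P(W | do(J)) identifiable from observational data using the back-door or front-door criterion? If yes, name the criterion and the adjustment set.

desc(J)\{J}={K,M,W}; candidates ⊆ {X,Z}.
size 0: {}; under {} J still reaches {K,M,W,X,Z} ∋ W.
{X}: J⊥W given {X} in G with J→· removed — back-door holds.
P(W|do(J)) = Σ_{X} P(W|J,X)·P(X).

P(W|do(J)): backdoor, adjust for {X}.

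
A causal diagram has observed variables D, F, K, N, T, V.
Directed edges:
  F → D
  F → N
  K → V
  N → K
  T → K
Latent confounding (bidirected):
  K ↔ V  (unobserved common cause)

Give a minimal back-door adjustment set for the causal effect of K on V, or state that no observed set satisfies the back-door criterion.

desc(K)\{K}={V}; candidates ⊆ {D,F,N,T}.
K↔V: latent back-door arc(s) into K.
size 0: {}; under {} K still reaches {D,F,N,T,V} ∋ V.
size 1: {D}, {F}, {N} …(+1); under {D} K still reaches {F,N,T,V} ∋ V.
size 2: {D,F}, {D,N}, {D,T} …(+3); under {D,F} K still reaches {N,T,V} ∋ V.
K↔V cannot be blocked by any observed set — no back-door set.

K→V: no observed back-door set.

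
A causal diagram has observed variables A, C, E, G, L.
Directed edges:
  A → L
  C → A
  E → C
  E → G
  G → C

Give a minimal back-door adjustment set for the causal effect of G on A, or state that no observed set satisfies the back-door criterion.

G→A: minimal back-door set {E}.

desc(G)\{G}={A,C,L}; candidates ⊆ {E}.
size 0: {}; under {} G still reaches {A,C,E,L} ∋ A.
{E}: G⊥A given {E} in G with G→· removed — back-door holds.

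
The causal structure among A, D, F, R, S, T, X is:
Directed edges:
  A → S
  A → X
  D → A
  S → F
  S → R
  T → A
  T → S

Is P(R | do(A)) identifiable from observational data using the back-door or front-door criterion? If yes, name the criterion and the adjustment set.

P(R|do(A)): backdoor, adjust for {T}.

desc(A)\{A}={F,R,S,X}; candidates ⊆ {D,T}.
size 0: {}; under {} A still reaches {D,F,R,S,T} ∋ R.
{T}: A⊥R given {T} in G with A→· removed — back-door holds.
P(R|do(A)) = Σ_{T} P(R|A,T)·P(T).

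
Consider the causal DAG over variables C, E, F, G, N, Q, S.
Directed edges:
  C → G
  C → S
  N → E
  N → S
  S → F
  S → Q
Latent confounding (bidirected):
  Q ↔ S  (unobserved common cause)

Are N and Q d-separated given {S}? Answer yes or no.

No — N and Q are d-connected given {S}.

Bayes-Ball from N | {S} reaches {C,E,G,Q}.
Q ∈ reach(N|{S}) ⇒ N ⊥̸ Q | {S}.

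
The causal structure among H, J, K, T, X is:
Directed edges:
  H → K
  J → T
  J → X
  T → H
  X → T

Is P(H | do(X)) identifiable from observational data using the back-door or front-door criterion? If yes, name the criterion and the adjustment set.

P(H|do(X)): backdoor, adjust for {J}.

desc(X)\{X}={H,K,T}; candidates ⊆ {J}.
size 0: {}; under {} X still reaches {H,J,K,T} ∋ H.
{J}: X⊥H given {J} in G with X→· removed — back-door holds.
P(H|do(X)) = Σ_{J} P(H|X,J)·P(J).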